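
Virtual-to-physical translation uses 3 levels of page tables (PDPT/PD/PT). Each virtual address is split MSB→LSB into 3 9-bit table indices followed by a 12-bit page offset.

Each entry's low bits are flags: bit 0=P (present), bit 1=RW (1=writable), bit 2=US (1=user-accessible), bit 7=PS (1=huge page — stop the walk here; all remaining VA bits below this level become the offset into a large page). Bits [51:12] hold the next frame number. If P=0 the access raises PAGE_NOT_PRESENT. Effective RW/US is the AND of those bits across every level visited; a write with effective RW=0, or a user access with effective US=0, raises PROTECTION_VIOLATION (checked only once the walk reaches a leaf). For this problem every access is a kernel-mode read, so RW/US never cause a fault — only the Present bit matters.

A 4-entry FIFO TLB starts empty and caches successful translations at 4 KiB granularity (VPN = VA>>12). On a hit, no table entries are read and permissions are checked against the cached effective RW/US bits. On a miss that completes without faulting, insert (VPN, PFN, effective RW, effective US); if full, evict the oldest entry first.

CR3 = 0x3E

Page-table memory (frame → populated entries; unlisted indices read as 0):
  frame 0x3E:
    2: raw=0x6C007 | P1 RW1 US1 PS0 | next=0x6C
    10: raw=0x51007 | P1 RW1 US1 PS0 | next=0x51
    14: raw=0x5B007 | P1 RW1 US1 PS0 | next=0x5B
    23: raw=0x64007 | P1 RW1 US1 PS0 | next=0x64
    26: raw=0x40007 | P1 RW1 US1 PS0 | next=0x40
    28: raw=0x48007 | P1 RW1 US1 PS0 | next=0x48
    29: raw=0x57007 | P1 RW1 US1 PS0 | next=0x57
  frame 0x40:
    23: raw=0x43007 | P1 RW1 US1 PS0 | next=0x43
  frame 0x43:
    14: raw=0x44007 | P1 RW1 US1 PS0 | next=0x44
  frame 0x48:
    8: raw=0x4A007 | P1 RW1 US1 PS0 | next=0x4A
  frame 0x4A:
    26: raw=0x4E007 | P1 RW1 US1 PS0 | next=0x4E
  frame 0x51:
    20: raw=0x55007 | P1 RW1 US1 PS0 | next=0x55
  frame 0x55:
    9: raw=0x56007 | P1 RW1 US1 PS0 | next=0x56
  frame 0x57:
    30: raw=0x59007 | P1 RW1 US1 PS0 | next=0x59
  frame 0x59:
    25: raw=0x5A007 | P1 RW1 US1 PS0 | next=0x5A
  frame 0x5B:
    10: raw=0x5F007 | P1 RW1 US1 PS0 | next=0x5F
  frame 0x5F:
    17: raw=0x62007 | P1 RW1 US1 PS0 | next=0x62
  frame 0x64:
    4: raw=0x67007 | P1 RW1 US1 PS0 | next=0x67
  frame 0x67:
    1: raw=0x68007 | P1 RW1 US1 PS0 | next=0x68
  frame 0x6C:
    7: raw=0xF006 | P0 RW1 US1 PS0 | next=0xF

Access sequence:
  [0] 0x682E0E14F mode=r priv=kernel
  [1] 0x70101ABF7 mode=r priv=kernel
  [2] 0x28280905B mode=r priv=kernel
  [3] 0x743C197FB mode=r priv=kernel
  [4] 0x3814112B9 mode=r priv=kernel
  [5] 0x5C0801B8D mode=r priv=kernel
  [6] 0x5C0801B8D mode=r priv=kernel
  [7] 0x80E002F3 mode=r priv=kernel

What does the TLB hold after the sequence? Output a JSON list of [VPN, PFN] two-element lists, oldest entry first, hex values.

Trace:
#0 VA=0x682E0E14F (r,kernel):
  L0: frame=0x3E idx=26 entry=0x40007 [P=1 RW=1 US=1 PS=0]
  L1: frame=0x40 idx=23 entry=0x43007 [P=1 RW=1 US=1 PS=0]
  L2: frame=0x43 idx=14 entry=0x44007 [P=1 RW=1 US=1 PS=0]
  ✓ 0x4414F  — 3 lookups
#1 VA=0x70101ABF7 (r,kernel):
  L0: frame=0x3E idx=28 entry=0x48007 [P=1 RW=1 US=1 PS=0]
  L1: frame=0x48 idx=8 entry=0x4A007 [P=1 RW=1 US=1 PS=0]
  L2: frame=0x4A idx=26 entry=0x4E007 [P=1 RW=1 US=1 PS=0]
  ✓ 0x4EBF7  — 3 lookups
#2 VA=0x28280905B (r,kernel):
  L0: frame=0x3E idx=10 entry=0x51007 [P=1 RW=1 US=1 PS=0]
  L1: frame=0x51 idx=20 entry=0x55007 [P=1 RW=1 US=1 PS=0]
  L2: frame=0x55 idx=9 entry=0x56007 [P=1 RW=1 US=1 PS=0]
  ✓ 0x5605B  — 3 lookups
#3 VA=0x743C197FB (r,kernel):
  L0: frame=0x3E idx=29 entry=0x57007 [P=1 RW=1 US=1 PS=0]
  L1: frame=0x57 idx=30 entry=0x59007 [P=1 RW=1 US=1 PS=0]
  L2: frame=0x59 idx=25 entry=0x5A007 [P=1 RW=1 US=1 PS=0]
  ✓ 0x5A7FB  — 3 lookups
#4 VA=0x3814112B9 (r,kernel):
  L0: frame=0x3E idx=14 entry=0x5B007 [P=1 RW=1 US=1 PS=0]
  L1: frame=0x5B idx=10 entry=0x5F007 [P=1 RW=1 US=1 PS=0]
  L2: frame=0x5F idx=17 entry=0x62007 [P=1 RW=1 US=1 PS=0]
  ✓ 0x622B9  — 3 lookups
#5 VA=0x5C0801B8D (r,kernel):
  L0: frame=0x3E idx=23 entry=0x64007 [P=1 RW=1 US=1 PS=0]
  L1: frame=0x64 idx=4 entry=0x67007 [P=1 RW=1 US=1 PS=0]
  L2: frame=0x67 idx=1 entry=0x68007 [P=1 RW=1 US=1 PS=0]
  ✓ 0x68B8D  — 3 lookups
#6 VA=0x5C0801B8D (r,kernel):
  TLB hit vpn=0x5C0801 → PA=0x68B8D
#7 VA=0x80E002F3 (r,kernel):
  L0: frame=0x3E idx=2 entry=0x6C007 [P=1 RW=1 US=1 PS=0]
  L1: frame=0x6C idx=7 entry=0xF006 [P=0 RW=1 US=1 PS=0]
  ✗ PAGE_NOT_PRESENT  [2 reads]

TLB: [["0x282809", "0x56"], ["0x743C19", "0x5A"], ["0x381411", "0x62"], ["0x5C0801", "0x68"]]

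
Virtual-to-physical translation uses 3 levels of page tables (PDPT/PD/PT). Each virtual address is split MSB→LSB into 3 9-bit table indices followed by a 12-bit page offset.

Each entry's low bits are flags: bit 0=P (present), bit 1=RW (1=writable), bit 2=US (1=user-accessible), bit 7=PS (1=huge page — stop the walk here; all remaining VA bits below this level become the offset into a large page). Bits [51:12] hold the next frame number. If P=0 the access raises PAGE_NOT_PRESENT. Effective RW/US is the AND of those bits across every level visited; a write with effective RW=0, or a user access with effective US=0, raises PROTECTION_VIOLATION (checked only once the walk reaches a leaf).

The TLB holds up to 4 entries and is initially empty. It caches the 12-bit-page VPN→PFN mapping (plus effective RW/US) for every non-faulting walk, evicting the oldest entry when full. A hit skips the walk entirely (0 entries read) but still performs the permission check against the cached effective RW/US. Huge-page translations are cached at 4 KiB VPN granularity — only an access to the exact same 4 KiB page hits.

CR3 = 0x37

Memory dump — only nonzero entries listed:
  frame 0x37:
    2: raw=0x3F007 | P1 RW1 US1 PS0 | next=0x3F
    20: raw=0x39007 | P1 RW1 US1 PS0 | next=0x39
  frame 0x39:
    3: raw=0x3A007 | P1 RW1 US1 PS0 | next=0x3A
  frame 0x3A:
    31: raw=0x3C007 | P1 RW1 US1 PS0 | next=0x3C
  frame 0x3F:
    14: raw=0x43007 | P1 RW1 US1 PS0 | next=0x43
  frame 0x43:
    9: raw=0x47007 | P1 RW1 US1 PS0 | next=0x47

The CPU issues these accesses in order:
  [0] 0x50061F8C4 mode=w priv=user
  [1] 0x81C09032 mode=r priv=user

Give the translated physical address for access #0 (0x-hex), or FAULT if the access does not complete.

Walk each access:
#0 VA=0x50061F8C4 (w,user):
  lvl0: tbl 0x37, slot 20 ⇒ 0x39007 (P1/RW1/US1/PS0)
  lvl1: tbl 0x39, slot 3 ⇒ 0x3A007 (P1/RW1/US1/PS0)
  lvl2: tbl 0x3A, slot 31 ⇒ 0x3C007 (P1/RW1/US1/PS0)
  ⇒ phys 0x3C8C4  [3 reads]
#1 VA=0x81C09032 (r,user):
  lvl0: tbl 0x37, slot 2 ⇒ 0x3F007 (P1/RW1/US1/PS0)
  lvl1: tbl 0x3F, slot 14 ⇒ 0x43007 (P1/RW1/US1/PS0)
  lvl2: tbl 0x43, slot 9 ⇒ 0x47007 (P1/RW1/US1/PS0)
  ⇒ phys 0x47032  [3 reads]

Access #0 PA: 0x3C8C4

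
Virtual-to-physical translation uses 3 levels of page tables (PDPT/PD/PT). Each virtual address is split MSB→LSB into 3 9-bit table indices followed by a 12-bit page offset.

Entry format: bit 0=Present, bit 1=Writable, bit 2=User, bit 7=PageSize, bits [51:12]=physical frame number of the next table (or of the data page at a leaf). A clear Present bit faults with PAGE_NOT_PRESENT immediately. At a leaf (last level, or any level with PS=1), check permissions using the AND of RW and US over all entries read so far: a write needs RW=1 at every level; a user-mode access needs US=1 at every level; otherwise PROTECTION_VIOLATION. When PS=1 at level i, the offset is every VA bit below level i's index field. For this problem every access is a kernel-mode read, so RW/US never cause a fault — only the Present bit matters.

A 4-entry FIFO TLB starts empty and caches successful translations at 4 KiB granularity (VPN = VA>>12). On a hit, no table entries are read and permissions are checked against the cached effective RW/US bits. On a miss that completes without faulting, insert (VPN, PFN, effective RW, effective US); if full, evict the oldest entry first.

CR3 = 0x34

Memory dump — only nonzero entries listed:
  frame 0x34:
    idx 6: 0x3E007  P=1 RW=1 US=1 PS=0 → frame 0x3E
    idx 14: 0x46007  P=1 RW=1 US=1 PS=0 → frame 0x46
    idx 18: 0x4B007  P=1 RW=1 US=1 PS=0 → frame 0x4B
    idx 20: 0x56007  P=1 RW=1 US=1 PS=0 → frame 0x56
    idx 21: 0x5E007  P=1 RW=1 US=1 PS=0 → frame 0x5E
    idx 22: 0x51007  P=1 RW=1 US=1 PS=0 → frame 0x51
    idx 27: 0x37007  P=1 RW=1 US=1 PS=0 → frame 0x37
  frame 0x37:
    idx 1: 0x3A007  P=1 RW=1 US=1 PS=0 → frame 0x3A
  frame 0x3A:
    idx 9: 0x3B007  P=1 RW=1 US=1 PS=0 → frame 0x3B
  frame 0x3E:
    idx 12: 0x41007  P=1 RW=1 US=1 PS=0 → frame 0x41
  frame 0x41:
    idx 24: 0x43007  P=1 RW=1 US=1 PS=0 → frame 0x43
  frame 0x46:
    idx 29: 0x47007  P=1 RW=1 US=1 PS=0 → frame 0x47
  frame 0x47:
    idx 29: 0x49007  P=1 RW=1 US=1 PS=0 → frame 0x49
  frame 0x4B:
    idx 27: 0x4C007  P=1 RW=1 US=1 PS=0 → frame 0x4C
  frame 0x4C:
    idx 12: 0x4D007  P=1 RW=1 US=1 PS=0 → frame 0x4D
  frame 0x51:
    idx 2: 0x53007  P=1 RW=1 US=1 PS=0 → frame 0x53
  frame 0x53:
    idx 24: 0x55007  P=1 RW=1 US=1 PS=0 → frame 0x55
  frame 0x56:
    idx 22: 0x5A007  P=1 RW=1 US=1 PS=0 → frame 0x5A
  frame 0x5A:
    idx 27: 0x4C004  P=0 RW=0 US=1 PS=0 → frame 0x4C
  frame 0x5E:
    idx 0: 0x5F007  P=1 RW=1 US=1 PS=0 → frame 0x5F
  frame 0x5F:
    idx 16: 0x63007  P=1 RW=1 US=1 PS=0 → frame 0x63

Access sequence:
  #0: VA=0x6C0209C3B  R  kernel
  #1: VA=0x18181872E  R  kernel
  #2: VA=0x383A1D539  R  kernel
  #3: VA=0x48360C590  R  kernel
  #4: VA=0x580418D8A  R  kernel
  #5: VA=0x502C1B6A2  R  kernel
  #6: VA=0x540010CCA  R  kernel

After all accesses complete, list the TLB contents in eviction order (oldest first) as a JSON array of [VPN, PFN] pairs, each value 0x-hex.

Walk each access:
#0 VA=0x6C0209C3B (r,kernel):
  L0 @0x34[27] → 0x37007  P=1,RW=1,US=1,PS=0
  L1 @0x37[1] → 0x3A007  P=1,RW=1,US=1,PS=0
  L2 @0x3A[9] → 0x3B007  P=1,RW=1,US=1,PS=0
  ✓ 0x3BC3B  — 3 lookups
#1 VA=0x18181872E (r,kernel):
  L0 @0x34[6] → 0x3E007  P=1,RW=1,US=1,PS=0
  L1 @0x3E[12] → 0x41007  P=1,RW=1,US=1,PS=0
  L2 @0x41[24] → 0x43007  P=1,RW=1,US=1,PS=0
  ✓ 0x4372E  — 3 lookups
#2 VA=0x383A1D539 (r,kernel):
  L0 @0x34[14] → 0x46007  P=1,RW=1,US=1,PS=0
  L1 @0x46[29] → 0x47007  P=1,RW=1,US=1,PS=0
  L2 @0x47[29] → 0x49007  P=1,RW=1,US=1,PS=0
  ✓ 0x49539  — 3 lookups
#3 VA=0x48360C590 (r,kernel):
  L0 @0x34[18] → 0x4B007  P=1,RW=1,US=1,PS=0
  L1 @0x4B[27] → 0x4C007  P=1,RW=1,US=1,PS=0
  L2 @0x4C[12] → 0x4D007  P=1,RW=1,US=1,PS=0
  ✓ 0x4D590  — 3 lookups
#4 VA=0x580418D8A (r,kernel):
  L0 @0x34[22] → 0x51007  P=1,RW=1,US=1,PS=0
  L1 @0x51[2] → 0x53007  P=1,RW=1,US=1,PS=0
  L2 @0x53[24] → 0x55007  P=1,RW=1,US=1,PS=0
  ✓ 0x55D8A  — 3 lookups
#5 VA=0x502C1B6A2 (r,kernel):
  L0 @0x34[20] → 0x56007  P=1,RW=1,US=1,PS=0
  L1 @0x56[22] → 0x5A007  P=1,RW=1,US=1,PS=0
  L2 @0x5A[27] → 0x4C004  P=0,RW=0,US=1,PS=0
  ✗ PAGE_NOT_PRESENT  [3 reads]
#6 VA=0x540010CCA (r,kernel):
  L0 @0x34[21] → 0x5E007  P=1,RW=1,US=1,PS=0
  L1 @0x5E[0] → 0x5F007  P=1,RW=1,US=1,PS=0
  L2 @0x5F[16] → 0x63007  P=1,RW=1,US=1,PS=0
  ✓ 0x63CCA  — 3 lookups

TLB: [["0x383A1D", "0x49"], ["0x48360C", "0x4D"], ["0x580418", "0x55"], ["0x540010", "0x63"]]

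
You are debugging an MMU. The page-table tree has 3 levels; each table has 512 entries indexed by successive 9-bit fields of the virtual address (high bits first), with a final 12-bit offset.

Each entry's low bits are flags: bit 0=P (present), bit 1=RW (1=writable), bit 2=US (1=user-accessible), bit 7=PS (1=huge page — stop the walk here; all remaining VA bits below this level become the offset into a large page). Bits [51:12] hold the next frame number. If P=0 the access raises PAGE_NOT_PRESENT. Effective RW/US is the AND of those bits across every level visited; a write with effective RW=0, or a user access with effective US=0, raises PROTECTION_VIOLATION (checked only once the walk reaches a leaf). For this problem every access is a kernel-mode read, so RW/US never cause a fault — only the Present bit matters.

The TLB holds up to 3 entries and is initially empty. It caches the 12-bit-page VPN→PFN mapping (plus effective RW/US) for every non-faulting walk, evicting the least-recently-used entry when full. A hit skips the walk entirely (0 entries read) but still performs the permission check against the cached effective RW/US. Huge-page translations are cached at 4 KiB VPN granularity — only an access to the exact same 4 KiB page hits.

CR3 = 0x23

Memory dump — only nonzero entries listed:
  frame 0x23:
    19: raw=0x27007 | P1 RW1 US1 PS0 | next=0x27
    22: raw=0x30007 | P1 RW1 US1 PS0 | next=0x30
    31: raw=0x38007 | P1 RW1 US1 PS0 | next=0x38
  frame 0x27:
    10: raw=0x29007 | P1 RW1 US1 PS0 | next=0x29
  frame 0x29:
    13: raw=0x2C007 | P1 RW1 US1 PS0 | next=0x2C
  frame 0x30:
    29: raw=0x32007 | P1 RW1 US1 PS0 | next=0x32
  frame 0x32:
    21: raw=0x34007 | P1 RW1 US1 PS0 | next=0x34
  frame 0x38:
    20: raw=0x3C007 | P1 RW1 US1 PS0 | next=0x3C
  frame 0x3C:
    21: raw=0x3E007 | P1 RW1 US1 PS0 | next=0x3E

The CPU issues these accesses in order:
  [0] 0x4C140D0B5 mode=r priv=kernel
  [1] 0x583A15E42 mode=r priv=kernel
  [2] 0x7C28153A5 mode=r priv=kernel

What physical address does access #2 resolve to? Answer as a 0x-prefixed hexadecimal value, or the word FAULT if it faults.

Trace:
#0 VA=0x4C140D0B5 (r,kernel):
  L0 @0x23[19] → 0x27007  P=1,RW=1,US=1,PS=0
  L1 @0x27[10] → 0x29007  P=1,RW=1,US=1,PS=0
  L2 @0x29[13] → 0x2C007  P=1,RW=1,US=1,PS=0
  ✓ 0x2C0B5  — 3 lookups
#1 VA=0x583A15E42 (r,kernel):
  L0 @0x23[22] → 0x30007  P=1,RW=1,US=1,PS=0
  L1 @0x30[29] → 0x32007  P=1,RW=1,US=1,PS=0
  L2 @0x32[21] → 0x34007  P=1,RW=1,US=1,PS=0
  ✓ 0x34E42  — 3 lookups
#2 VA=0x7C28153A5 (r,kernel):
  L0 @0x23[31] → 0x38007  P=1,RW=1,US=1,PS=0
  L1 @0x38[20] → 0x3C007  P=1,RW=1,US=1,PS=0
  L2 @0x3C[21] → 0x3E007  P=1,RW=1,US=1,PS=0
  ✓ 0x3E3A5  — 3 lookups

Access #2 PA: 0x3E3A5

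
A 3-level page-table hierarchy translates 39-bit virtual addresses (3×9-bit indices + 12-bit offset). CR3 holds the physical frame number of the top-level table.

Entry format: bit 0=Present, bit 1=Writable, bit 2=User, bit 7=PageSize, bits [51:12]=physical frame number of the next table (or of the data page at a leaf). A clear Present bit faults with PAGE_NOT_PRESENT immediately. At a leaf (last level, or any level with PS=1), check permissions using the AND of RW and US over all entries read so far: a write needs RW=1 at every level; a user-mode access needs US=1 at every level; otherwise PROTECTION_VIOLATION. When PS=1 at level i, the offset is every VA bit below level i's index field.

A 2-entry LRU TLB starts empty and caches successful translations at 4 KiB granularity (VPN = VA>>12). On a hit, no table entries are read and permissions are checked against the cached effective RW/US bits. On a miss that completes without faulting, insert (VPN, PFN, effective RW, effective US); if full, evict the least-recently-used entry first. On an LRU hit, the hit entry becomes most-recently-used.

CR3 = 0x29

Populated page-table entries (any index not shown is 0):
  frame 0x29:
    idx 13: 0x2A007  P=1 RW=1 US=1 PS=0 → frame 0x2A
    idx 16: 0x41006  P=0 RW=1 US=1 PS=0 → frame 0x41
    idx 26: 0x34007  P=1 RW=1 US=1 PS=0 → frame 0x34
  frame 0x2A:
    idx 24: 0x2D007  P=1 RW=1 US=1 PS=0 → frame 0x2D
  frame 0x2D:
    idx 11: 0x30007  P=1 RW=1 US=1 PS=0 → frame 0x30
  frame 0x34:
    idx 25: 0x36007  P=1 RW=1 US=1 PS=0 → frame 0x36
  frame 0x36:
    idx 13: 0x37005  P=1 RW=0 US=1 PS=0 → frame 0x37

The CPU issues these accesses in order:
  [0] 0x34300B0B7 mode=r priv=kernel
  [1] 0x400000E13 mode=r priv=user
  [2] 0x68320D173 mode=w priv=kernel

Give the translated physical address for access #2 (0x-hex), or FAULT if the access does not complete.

Per-access translation:
#0 VA=0x34300B0B7 (r,kernel):
  [0] read 0x29 idx=13: raw=0x2A007 flags P=1 W=1 U=1 S=0
  [1] read 0x2A idx=24: raw=0x2D007 flags P=1 W=1 U=1 S=0
  [2] read 0x2D idx=11: raw=0x30007 flags P=1 W=1 U=1 S=0
  ⇒ phys 0x300B7  [3 reads]
#1 VA=0x400000E13 (r,user):
  [0] read 0x29 idx=16: raw=0x41006 flags P=0 W=1 U=1 S=0
  ✗ PAGE_NOT_PRESENT  [1 reads]
#2 VA=0x68320D173 (w,kernel):
  [0] read 0x29 idx=26: raw=0x34007 flags P=1 W=1 U=1 S=0
  [1] read 0x34 idx=25: raw=0x36007 flags P=1 W=1 U=1 S=0
  [2] read 0x36 idx=13: raw=0x37005 flags P=1 W=0 U=1 S=0
  ✗ PROTECTION_VIOLATION  [3 reads]

Access #2 PA: FAULT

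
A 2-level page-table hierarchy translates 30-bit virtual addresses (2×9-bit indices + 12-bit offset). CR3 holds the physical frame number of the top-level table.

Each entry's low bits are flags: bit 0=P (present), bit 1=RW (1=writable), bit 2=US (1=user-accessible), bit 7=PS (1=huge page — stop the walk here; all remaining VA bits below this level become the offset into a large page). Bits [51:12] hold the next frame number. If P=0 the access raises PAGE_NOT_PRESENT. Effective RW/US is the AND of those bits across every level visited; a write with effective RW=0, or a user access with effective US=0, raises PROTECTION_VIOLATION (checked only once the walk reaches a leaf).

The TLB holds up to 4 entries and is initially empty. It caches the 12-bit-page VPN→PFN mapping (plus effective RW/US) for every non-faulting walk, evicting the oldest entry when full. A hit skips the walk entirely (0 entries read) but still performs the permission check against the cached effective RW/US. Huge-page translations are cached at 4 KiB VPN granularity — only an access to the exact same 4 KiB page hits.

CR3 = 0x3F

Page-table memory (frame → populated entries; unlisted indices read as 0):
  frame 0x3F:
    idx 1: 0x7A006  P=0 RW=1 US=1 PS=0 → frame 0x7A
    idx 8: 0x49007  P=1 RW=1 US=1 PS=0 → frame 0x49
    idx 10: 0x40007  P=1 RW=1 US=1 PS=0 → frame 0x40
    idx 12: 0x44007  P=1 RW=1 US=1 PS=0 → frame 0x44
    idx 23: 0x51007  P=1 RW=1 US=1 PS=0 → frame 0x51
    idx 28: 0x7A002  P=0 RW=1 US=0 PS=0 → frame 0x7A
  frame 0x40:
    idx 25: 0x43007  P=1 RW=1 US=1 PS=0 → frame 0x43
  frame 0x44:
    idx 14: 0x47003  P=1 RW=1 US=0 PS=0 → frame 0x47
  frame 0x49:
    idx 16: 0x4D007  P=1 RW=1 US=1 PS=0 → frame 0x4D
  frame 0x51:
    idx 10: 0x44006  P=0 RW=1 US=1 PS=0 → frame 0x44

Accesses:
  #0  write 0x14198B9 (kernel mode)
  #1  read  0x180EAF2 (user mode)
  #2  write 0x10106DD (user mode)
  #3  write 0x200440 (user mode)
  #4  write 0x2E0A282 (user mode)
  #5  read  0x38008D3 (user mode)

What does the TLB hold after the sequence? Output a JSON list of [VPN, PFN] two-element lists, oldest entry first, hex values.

Per-access translation:
#0 VA=0x14198B9 (w,kernel):
  L0 @0x3F[10] → 0x40007  P=1,RW=1,US=1,PS=0
  L1 @0x40[25] → 0x43007  P=1,RW=1,US=1,PS=0
  ⇒ phys 0x438B9  [2 reads]
#1 VA=0x180EAF2 (r,user):
  L0 @0x3F[12] → 0x44007  P=1,RW=1,US=1,PS=0
  L1 @0x44[14] → 0x47003  P=1,RW=1,US=0,PS=0
  → PROTECTION_VIOLATION  (2 entries read)
#2 VA=0x10106DD (w,user):
  L0 @0x3F[8] → 0x49007  P=1,RW=1,US=1,PS=0
  L1 @0x49[16] → 0x4D007  P=1,RW=1,US=1,PS=0
  ⇒ phys 0x4D6DD  [2 reads]
#3 VA=0x200440 (w,user):
  L0 @0x3F[1] → 0x7A006  P=0,RW=1,US=1,PS=0
  → PAGE_NOT_PRESENT  (1 entries read)
#4 VA=0x2E0A282 (w,user):
  L0 @0x3F[23] → 0x51007  P=1,RW=1,US=1,PS=0
  L1 @0x51[10] → 0x44006  P=0,RW=1,US=1,PS=0
  → PAGE_NOT_PRESENT  (2 entries read)
#5 VA=0x38008D3 (r,user):
  L0 @0x3F[28] → 0x7A002  P=0,RW=1,US=0,PS=0
  → PAGE_NOT_PRESENT  (1 entries read)

TLB: [["0x1419", "0x43"], ["0x1010", "0x4D"]]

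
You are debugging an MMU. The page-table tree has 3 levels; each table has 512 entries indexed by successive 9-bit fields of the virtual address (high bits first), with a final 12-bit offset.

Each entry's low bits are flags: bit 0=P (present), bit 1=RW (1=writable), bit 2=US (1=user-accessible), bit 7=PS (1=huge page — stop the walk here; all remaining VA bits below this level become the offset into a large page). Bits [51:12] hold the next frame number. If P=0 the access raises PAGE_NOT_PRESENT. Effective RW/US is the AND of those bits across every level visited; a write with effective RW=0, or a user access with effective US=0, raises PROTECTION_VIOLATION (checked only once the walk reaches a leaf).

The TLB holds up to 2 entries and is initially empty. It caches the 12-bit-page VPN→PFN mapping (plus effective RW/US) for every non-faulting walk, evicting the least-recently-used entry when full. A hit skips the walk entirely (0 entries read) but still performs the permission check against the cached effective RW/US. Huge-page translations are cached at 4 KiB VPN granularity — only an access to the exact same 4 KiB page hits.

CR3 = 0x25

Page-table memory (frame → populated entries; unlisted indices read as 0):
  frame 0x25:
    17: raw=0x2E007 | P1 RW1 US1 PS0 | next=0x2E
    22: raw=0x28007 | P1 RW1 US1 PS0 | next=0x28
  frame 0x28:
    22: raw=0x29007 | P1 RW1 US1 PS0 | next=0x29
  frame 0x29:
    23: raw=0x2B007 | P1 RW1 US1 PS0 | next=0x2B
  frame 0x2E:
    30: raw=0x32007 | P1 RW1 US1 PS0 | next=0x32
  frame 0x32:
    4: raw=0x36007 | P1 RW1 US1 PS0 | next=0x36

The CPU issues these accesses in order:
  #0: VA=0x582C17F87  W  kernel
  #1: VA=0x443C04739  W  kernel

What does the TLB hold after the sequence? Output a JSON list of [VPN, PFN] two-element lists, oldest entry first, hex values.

Trace:
#0 VA=0x582C17F87 (w,kernel):
  L0: frame=0x25 idx=22 entry=0x28007 [P=1 RW=1 US=1 PS=0]
  L1: frame=0x28 idx=22 entry=0x29007 [P=1 RW=1 US=1 PS=0]
  L2: frame=0x29 idx=23 entry=0x2B007 [P=1 RW=1 US=1 PS=0]
  ⇒ phys 0x2BF87  [3 reads]
#1 VA=0x443C04739 (w,kernel):
  L0: frame=0x25 idx=17 entry=0x2E007 [P=1 RW=1 US=1 PS=0]
  L1: frame=0x2E idx=30 entry=0x32007 [P=1 RW=1 US=1 PS=0]
  L2: frame=0x32 idx=4 entry=0x36007 [P=1 RW=1 US=1 PS=0]
  ⇒ phys 0x36739  [3 reads]

TLB: [["0x582C17", "0x2B"], ["0x443C04", "0x36"]]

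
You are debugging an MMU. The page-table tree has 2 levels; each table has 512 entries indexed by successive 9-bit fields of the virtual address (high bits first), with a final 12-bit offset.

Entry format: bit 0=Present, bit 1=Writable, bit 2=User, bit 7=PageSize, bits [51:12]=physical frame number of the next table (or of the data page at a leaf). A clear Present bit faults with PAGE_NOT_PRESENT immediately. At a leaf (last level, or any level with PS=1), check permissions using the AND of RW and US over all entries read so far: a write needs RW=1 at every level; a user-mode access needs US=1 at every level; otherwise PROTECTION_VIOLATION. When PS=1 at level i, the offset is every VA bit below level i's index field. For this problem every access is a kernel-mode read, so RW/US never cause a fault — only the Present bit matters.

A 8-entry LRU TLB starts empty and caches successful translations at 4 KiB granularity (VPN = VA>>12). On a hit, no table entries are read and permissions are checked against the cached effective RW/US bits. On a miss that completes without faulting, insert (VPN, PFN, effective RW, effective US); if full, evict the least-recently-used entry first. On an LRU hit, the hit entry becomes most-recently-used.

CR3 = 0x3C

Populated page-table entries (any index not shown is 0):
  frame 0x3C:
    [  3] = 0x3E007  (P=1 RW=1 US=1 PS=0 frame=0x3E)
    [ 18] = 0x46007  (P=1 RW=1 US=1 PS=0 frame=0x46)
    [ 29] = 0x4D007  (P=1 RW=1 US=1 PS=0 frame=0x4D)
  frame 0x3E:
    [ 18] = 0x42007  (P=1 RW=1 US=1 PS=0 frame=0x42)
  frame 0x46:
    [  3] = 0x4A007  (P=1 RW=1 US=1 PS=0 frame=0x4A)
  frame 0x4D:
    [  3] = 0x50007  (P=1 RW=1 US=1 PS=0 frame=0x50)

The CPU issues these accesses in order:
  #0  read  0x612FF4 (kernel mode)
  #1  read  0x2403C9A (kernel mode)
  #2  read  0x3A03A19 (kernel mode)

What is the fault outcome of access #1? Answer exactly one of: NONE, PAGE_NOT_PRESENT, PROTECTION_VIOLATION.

Walk each access:
#0 VA=0x612FF4 (r,kernel):
  L0: frame=0x3C idx=3 entry=0x3E007 [P=1 RW=1 US=1 PS=0]
  L1: frame=0x3E idx=18 entry=0x42007 [P=1 RW=1 US=1 PS=0]
  ✓ 0x42FF4  — 2 lookups
#1 VA=0x2403C9A (r,kernel):
  L0: frame=0x3C idx=18 entry=0x46007 [P=1 RW=1 US=1 PS=0]
  L1: frame=0x46 idx=3 entry=0x4A007 [P=1 RW=1 US=1 PS=0]
  ✓ 0x4AC9A  — 2 lookups
#2 VA=0x3A03A19 (r,kernel):
  L0: frame=0x3C idx=29 entry=0x4D007 [P=1 RW=1 US=1 PS=0]
  L1: frame=0x4D idx=3 entry=0x50007 [P=1 RW=1 US=1 PS=0]
  ✓ 0x50A19  — 2 lookups

Access #1 fault: NONE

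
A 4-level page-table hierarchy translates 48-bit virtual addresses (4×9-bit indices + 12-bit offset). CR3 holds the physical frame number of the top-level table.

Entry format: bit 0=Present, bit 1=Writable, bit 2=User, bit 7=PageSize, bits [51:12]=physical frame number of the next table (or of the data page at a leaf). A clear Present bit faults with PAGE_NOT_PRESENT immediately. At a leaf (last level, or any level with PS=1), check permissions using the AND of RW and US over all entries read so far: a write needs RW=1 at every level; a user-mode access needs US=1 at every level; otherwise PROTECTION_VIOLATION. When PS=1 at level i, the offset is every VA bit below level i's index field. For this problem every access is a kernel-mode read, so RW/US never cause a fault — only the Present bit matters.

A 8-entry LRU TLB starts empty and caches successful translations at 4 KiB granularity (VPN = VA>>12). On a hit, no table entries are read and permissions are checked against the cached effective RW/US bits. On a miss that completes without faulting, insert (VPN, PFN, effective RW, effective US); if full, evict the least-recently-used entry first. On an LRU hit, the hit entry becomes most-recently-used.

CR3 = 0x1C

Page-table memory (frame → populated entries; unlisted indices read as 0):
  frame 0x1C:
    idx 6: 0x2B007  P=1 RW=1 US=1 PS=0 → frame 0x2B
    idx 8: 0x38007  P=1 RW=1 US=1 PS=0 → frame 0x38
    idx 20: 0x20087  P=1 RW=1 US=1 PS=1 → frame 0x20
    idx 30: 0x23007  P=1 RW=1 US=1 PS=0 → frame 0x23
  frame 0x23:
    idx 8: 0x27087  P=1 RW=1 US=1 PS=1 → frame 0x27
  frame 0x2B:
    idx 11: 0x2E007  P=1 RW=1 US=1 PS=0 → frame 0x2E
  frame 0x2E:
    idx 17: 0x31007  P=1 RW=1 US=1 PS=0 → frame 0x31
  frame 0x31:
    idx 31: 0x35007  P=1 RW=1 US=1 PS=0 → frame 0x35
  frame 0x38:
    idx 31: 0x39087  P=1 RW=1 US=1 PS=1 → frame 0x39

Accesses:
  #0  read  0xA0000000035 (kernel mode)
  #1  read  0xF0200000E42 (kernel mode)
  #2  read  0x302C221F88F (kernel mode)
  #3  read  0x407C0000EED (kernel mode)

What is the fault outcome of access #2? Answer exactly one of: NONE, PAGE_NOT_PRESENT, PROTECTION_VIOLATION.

Walk each access:
#0 VA=0xA0000000035 (r,kernel):
  [0] read 0x1C idx=20: raw=0x20087 flags P=1 W=1 U=1 S=1
  ✓ 0x20035 (huge @L0)  — 1 lookups
#1 VA=0xF0200000E42 (r,kernel):
  [0] read 0x1C idx=30: raw=0x23007 flags P=1 W=1 U=1 S=0
  [1] read 0x23 idx=8: raw=0x27087 flags P=1 W=1 U=1 S=1
  ✓ 0x27E42 (huge @L1)  — 2 lookups
#2 VA=0x302C221F88F (r,kernel):
  [0] read 0x1C idx=6: raw=0x2B007 flags P=1 W=1 U=1 S=0
  [1] read 0x2B idx=11: raw=0x2E007 flags P=1 W=1 U=1 S=0
  [2] read 0x2E idx=17: raw=0x31007 flags P=1 W=1 U=1 S=0
  [3] read 0x31 idx=31: raw=0x35007 flags P=1 W=1 U=1 S=0
  ✓ 0x3588F  — 4 lookups
#3 VA=0x407C0000EED (r,kernel):
  [0] read 0x1C idx=8: raw=0x38007 flags P=1 W=1 U=1 S=0
  [1] read 0x38 idx=31: raw=0x39087 flags P=1 W=1 U=1 S=1
  ✓ 0x39EED (huge @L1)  — 2 lookups

Access #2 fault: NONE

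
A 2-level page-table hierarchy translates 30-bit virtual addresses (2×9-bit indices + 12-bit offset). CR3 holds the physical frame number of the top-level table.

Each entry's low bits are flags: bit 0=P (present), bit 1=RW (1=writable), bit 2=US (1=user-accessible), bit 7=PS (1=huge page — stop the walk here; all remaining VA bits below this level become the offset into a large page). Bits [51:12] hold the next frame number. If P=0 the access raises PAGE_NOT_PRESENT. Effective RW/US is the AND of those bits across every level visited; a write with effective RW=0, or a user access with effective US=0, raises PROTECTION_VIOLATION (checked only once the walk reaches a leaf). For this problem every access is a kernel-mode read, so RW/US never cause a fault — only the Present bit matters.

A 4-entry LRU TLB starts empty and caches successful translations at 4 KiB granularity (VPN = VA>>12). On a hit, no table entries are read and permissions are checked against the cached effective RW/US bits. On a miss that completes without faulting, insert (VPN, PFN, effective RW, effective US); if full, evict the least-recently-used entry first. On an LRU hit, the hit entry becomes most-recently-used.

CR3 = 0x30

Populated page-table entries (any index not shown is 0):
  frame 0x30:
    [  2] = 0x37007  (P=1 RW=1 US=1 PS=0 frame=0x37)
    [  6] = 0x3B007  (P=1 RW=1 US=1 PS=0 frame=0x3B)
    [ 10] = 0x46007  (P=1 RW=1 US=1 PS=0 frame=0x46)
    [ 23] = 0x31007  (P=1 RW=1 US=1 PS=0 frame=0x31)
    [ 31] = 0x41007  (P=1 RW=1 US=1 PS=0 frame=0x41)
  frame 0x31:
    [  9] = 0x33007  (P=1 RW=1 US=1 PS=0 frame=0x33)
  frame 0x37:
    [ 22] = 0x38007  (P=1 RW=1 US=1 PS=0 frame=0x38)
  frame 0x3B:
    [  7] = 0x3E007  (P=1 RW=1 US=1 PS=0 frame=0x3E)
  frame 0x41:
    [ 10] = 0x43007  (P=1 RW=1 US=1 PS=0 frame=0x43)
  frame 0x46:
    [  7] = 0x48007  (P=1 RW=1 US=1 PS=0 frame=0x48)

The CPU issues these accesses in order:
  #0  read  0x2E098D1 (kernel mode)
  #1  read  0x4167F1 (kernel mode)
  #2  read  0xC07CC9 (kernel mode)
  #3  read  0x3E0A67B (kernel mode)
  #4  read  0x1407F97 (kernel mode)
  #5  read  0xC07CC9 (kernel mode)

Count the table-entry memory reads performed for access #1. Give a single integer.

Trace:
#0 VA=0x2E098D1 (r,kernel):
  lvl0: tbl 0x30, slot 23 ⇒ 0x31007 (P1/RW1/US1/PS0)
  lvl1: tbl 0x31, slot 9 ⇒ 0x33007 (P1/RW1/US1/PS0)
  ✓ 0x338D1  — 2 lookups
#1 VA=0x4167F1 (r,kernel):
  lvl0: tbl 0x30, slot 2 ⇒ 0x37007 (P1/RW1/US1/PS0)
  lvl1: tbl 0x37, slot 22 ⇒ 0x38007 (P1/RW1/US1/PS0)
  ✓ 0x387F1  — 2 lookups
#2 VA=0xC07CC9 (r,kernel):
  lvl0: tbl 0x30, slot 6 ⇒ 0x3B007 (P1/RW1/US1/PS0)
  lvl1: tbl 0x3B, slot 7 ⇒ 0x3E007 (P1/RW1/US1/PS0)
  ✓ 0x3ECC9  — 2 lookups
#3 VA=0x3E0A67B (r,kernel):
  lvl0: tbl 0x30, slot 31 ⇒ 0x41007 (P1/RW1/US1/PS0)
  lvl1: tbl 0x41, slot 10 ⇒ 0x43007 (P1/RW1/US1/PS0)
  ✓ 0x4367B  — 2 lookups
#4 VA=0x1407F97 (r,kernel):
  lvl0: tbl 0x30, slot 10 ⇒ 0x46007 (P1/RW1/US1/PS0)
  lvl1: tbl 0x46, slot 7 ⇒ 0x48007 (P1/RW1/US1/PS0)
  ✓ 0x48F97  — 2 lookups
#5 VA=0xC07CC9 (r,kernel):
  TLB hit vpn=0xC07 → PA=0x3ECC9

Entries read for #1: 2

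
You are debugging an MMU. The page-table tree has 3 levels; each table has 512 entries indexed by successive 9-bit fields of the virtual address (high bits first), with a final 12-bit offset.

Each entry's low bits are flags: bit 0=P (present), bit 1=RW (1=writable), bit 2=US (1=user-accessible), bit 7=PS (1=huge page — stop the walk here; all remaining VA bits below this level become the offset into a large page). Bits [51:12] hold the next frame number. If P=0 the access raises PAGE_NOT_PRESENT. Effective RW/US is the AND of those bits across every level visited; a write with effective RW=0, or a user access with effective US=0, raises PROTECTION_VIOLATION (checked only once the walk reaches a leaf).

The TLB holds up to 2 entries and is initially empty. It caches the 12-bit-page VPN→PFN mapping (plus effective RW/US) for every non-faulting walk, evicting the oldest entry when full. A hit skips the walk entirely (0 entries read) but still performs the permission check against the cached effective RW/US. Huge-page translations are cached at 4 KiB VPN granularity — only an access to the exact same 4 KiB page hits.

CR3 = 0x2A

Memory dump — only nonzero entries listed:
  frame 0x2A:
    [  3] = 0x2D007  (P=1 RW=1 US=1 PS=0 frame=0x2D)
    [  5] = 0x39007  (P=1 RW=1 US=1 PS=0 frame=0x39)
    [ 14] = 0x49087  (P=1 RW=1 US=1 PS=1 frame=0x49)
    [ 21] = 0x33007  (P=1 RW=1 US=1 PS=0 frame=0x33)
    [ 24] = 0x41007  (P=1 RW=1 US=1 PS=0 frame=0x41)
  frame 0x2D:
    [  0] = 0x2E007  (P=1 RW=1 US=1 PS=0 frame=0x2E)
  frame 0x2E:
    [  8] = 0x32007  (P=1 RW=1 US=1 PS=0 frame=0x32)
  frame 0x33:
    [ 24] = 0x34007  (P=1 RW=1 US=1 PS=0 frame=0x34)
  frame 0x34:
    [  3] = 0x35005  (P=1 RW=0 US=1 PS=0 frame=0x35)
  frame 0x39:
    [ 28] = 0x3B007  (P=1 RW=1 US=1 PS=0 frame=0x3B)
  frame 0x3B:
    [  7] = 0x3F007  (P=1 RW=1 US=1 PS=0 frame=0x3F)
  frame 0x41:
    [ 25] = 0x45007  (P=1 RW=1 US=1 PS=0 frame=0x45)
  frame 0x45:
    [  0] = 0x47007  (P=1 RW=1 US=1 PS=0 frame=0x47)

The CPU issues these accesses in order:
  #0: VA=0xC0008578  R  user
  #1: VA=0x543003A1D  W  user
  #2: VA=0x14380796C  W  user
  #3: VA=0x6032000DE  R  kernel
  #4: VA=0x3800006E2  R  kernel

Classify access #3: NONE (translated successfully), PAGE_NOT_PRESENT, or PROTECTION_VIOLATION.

Trace:
#0 VA=0xC0008578 (r,user):
  lvl0: tbl 0x2A, slot 3 ⇒ 0x2D007 (P1/RW1/US1/PS0)
  lvl1: tbl 0x2D, slot 0 ⇒ 0x2E007 (P1/RW1/US1/PS0)
  lvl2: tbl 0x2E, slot 8 ⇒ 0x32007 (P1/RW1/US1/PS0)
  ⇒ phys 0x32578  [3 reads]
#1 VA=0x543003A1D (w,user):
  lvl0: tbl 0x2A, slot 21 ⇒ 0x33007 (P1/RW1/US1/PS0)
  lvl1: tbl 0x33, slot 24 ⇒ 0x34007 (P1/RW1/US1/PS0)
  lvl2: tbl 0x34, slot 3 ⇒ 0x35005 (P1/RW0/US1/PS0)
  → PROTECTION_VIOLATION  (3 entries read)
#2 VA=0x14380796C (w,user):
  lvl0: tbl 0x2A, slot 5 ⇒ 0x39007 (P1/RW1/US1/PS0)
  lvl1: tbl 0x39, slot 28 ⇒ 0x3B007 (P1/RW1/US1/PS0)
  lvl2: tbl 0x3B, slot 7 ⇒ 0x3F007 (P1/RW1/US1/PS0)
  ⇒ phys 0x3F96C  [3 reads]
#3 VA=0x6032000DE (r,kernel):
  lvl0: tbl 0x2A, slot 24 ⇒ 0x41007 (P1/RW1/US1/PS0)
  lvl1: tbl 0x41, slot 25 ⇒ 0x45007 (P1/RW1/US1/PS0)
  lvl2: tbl 0x45, slot 0 ⇒ 0x47007 (P1/RW1/US1/PS0)
  ⇒ phys 0x470DE  [3 reads]
#4 VA=0x3800006E2 (r,kernel):
  lvl0: tbl 0x2A, slot 14 ⇒ 0x49087 (P1/RW1/US1/PS1)
  ⇒ phys 0x496E2 (huge @L0)  [1 reads]

Access #3 fault: NONE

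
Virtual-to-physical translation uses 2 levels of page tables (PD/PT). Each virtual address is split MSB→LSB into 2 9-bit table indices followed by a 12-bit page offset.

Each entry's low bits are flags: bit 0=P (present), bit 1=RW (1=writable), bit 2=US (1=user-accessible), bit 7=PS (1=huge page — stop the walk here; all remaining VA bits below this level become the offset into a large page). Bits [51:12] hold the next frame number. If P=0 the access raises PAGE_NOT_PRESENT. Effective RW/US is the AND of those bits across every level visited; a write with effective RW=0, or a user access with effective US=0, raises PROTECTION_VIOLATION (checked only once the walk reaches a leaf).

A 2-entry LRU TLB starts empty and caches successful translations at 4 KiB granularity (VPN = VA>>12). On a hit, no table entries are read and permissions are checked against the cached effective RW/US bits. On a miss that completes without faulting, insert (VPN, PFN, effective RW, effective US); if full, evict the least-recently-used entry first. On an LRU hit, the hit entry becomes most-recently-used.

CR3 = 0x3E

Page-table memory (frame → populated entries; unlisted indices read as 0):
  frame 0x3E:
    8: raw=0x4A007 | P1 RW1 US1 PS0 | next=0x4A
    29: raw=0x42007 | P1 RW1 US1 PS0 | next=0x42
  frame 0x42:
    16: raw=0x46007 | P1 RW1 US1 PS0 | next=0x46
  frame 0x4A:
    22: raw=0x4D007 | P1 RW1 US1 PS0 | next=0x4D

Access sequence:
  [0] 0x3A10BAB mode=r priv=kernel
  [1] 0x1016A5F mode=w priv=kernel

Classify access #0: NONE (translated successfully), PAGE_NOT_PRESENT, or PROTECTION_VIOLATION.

Trace:
#0 VA=0x3A10BAB (r,kernel):
  L0: frame=0x3E idx=29 entry=0x42007 [P=1 RW=1 US=1 PS=0]
  L1: frame=0x42 idx=16 entry=0x46007 [P=1 RW=1 US=1 PS=0]
  ✓ 0x46BAB  — 2 lookups
#1 VA=0x1016A5F (w,kernel):
  L0: frame=0x3E idx=8 entry=0x4A007 [P=1 RW=1 US=1 PS=0]
  L1: frame=0x4A idx=22 entry=0x4D007 [P=1 RW=1 US=1 PS=0]
  ✓ 0x4DA5F  — 2 lookups

Access #0 fault: NONE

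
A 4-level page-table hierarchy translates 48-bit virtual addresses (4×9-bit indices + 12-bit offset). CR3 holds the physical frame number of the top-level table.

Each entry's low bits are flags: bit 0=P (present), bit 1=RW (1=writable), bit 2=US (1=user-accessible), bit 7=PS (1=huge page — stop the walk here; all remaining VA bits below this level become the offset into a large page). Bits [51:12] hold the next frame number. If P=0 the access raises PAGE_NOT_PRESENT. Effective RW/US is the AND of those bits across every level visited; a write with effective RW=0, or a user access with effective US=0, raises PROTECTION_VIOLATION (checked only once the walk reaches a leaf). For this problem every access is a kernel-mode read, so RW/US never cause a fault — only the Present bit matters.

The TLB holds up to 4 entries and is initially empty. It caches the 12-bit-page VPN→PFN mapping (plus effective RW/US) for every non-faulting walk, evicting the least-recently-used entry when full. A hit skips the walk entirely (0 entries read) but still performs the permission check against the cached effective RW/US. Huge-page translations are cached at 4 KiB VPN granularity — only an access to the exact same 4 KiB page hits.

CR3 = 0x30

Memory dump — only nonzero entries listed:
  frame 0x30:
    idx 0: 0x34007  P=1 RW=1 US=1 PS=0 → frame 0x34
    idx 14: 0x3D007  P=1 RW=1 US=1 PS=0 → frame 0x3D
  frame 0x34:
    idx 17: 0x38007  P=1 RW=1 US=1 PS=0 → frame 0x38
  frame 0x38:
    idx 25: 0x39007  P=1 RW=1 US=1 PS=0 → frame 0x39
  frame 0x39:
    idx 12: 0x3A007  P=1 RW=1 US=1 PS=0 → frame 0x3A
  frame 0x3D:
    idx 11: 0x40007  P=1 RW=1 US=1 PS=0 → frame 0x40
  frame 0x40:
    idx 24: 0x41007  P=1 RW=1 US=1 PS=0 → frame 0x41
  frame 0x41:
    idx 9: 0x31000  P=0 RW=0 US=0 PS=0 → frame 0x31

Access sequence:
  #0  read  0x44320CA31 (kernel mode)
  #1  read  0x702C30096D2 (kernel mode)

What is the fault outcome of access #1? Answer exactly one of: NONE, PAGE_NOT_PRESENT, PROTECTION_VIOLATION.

Walk each access:
#0 VA=0x44320CA31 (r,kernel):
  L0 @0x30[0] → 0x34007  P=1,RW=1,US=1,PS=0
  L1 @0x34[17] → 0x38007  P=1,RW=1,US=1,PS=0
  L2 @0x38[25] → 0x39007  P=1,RW=1,US=1,PS=0
  L3 @0x39[12] → 0x3A007  P=1,RW=1,US=1,PS=0
  ⇒ phys 0x3AA31  [4 reads]
#1 VA=0x702C30096D2 (r,kernel):
  L0 @0x30[14] → 0x3D007  P=1,RW=1,US=1,PS=0
  L1 @0x3D[11] → 0x40007  P=1,RW=1,US=1,PS=0
  L2 @0x40[24] → 0x41007  P=1,RW=1,US=1,PS=0
  L3 @0x41[9] → 0x31000  P=0,RW=0,US=0,PS=0
  ⇒ fault: PAGE_NOT_PRESENT  — 4 lookups

Access #1 fault: PAGE_NOT_PRESENT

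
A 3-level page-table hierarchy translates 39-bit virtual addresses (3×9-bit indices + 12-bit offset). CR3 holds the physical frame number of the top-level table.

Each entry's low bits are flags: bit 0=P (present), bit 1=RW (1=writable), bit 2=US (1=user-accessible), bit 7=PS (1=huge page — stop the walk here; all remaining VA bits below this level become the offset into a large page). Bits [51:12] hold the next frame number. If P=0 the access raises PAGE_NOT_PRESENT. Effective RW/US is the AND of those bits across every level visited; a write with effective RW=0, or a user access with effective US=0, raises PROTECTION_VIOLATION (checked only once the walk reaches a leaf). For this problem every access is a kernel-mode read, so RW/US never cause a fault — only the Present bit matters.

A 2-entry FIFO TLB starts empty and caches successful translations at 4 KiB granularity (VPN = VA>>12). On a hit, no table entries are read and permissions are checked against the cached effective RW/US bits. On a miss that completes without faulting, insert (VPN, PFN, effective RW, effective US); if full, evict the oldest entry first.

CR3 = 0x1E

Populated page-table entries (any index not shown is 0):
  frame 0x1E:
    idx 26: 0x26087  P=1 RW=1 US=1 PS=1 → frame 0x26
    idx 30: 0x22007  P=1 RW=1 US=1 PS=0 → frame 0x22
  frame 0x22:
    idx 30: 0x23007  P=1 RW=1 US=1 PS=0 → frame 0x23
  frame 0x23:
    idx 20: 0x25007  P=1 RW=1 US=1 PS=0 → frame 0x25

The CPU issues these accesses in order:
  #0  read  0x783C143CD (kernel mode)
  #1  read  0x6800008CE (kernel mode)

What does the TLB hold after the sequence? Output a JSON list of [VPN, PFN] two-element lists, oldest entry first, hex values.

Trace:
#0 VA=0x783C143CD (r,kernel):
  lvl0: tbl 0x1E, slot 30 ⇒ 0x22007 (P1/RW1/US1/PS0)
  lvl1: tbl 0x22, slot 30 ⇒ 0x23007 (P1/RW1/US1/PS0)
  lvl2: tbl 0x23, slot 20 ⇒ 0x25007 (P1/RW1/US1/PS0)
  → PA=0x253CD  (3 entries read)
#1 VA=0x6800008CE (r,kernel):
  lvl0: tbl 0x1E, slot 26 ⇒ 0x26087 (P1/RW1/US1/PS1)
  → PA=0x268CE (huge @L0)  (1 entries read)

TLB: [["0x783C14", "0x25"], ["0x680000", "0x26"]]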